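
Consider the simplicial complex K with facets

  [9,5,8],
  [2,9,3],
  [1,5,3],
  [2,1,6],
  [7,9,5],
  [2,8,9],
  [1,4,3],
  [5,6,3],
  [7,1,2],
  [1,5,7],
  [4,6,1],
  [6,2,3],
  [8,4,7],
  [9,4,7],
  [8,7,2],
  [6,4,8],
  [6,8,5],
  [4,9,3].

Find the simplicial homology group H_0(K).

H_0 = Z.

K has 9 vertices, 27 edges, 18 triangles.
rank ∂_0 = 0, rank ∂_1 = 8 ⇒ b_0 = 9 − 0 − 8 = 1; all invariant factors of ∂_1 are 1 so no torsion. So H_0 = Z.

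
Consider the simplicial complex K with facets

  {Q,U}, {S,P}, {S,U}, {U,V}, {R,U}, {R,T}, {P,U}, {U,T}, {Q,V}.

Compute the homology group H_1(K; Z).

H_1 = Z^3.

Order the vertices as P < Q < R < S < T < U < V. Listing each simplex with vertices in this order, K has dimension 1 with simplices:

  0-simplices (7): P, Q, R, S, T, U, V
  1-simplices (9): PS, PU, QU, QV, RT, RU, SU, TU, UV

Hence C_0 ≅ Z^7, C_1 ≅ Z^9.

The boundary map ∂_1: C_1 → C_0 maps an edge to its endpoints' difference, ∂[p,q] = q − p. For instance
  ∂PU = U − P.
As a 7×9 matrix over Z this has rank 6, with invariant factors (1,1,1,1,1,1).

Computing H_k = (kernel of ∂_k) / (image of ∂_{k+1}):

  H_1: rank ker ∂_1 − rank ∂_2 = (9 − 6) − 0 = 3, and there is no ∂_2, so H_1 ≅ Z^3.

(K is a triangulation of a wedge of 3 circles.)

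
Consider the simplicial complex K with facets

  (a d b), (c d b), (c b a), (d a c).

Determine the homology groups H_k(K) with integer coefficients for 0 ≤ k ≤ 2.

Order the vertices as a < b < c < d. Listing each simplex with vertices in this order, K has dimension 2 with simplices:

  0-simplices (4): a, b, c, d
  1-simplices (6): ab, ac, ad, bc, bd, cd
  2-simplices (4): abc, abd, acd, bcd

giving chain groups C_0 ≅ Z^4, C_1 ≅ Z^6, C_2 ≅ Z^4.

The boundary map ∂_1: C_1 → C_0 is given by ∂[p,q] = [q] − [p].
The resulting 4×6 matrix has rank 3, and its Smith normal form has invariant factors (1,1,1).

∂_2: C_2 → C_1 acts by ∂[p,q,r] = [q,r] − [p,r] + [p,q]. For instance
  ∂abc = bc − ac + ab,
  ∂acd = cd − ad + ac.
The 6×4 boundary matrix has rank 3 and Smith normal form diag(1,1,1).

Now H_k = ker ∂_k / im ∂_{k+1}, so:

  H_0: rank C_0 − rank ∂_1 = 4 − 3 = 1, and the invariant factors of ∂_1 are all 1, so H_0 = Z.
  H_1: rank ker ∂_1 − rank ∂_2 = (6 − 3) − 3 = 0, and the invariant factors of ∂_2 are all 1, so H_1 = 0.
  H_2: rank ker ∂_2 − rank ∂_3 = (4 − 3) − 0 = 1, and there is no ∂_3, so H_2 = Z.

As a check, the Euler characteristic is 4 − 6 + 4 = 2, which agrees with 1 − 0 + 1 = 2.
(K is a triangulation of the 2-sphere S^2.)

H_0 = Z,  H_1 = 0,  H_2 = Z.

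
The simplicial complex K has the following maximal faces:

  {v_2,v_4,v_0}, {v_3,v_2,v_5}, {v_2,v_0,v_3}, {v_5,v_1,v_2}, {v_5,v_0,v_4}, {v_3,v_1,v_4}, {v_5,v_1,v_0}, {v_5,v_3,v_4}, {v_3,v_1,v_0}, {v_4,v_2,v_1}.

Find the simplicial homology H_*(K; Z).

H_0 ≅ Z,  H_1 ≅ Z/2,  H_2 = 0.

We work with the vertex ordering v_0 < v_1 < v_2 < v_3 < v_4 < v_5. The simplices of K, each written with vertices in increasing order, are:

  0-simplices (6): [v_0], [v_1], [v_2], [v_3], [v_4], [v_5]
  1-simplices (15): (15 of them)
  2-simplices (10): [v_0,v_1,v_3], [v_0,v_1,v_5], [v_0,v_2,v_3], [v_0,v_2,v_4], [v_0,v_4,v_5], [v_1,v_2,v_4], [v_1,v_2,v_5], [v_1,v_3,v_4], [v_2,v_3,v_5], [v_3,v_4,v_5]

giving chain groups C_0 ≅ Z^6, C_1 ≅ Z^15, C_2 ≅ Z^10.

The boundary map ∂_1: C_1 → C_0 maps an edge to its endpoints' difference, ∂[p,q] = q − p.
This gives a 6×15 integer matrix of rank 5; reducing to Smith normal form yields diagonal entries (1,1,1,1,1).

∂_2: C_2 → C_1 acts by ∂[p,q,r] = [q,r] − [p,r] + [p,q]. For instance
  ∂[v_0,v_1,v_3] = [v_1,v_3] − [v_0,v_3] + [v_0,v_1],
  ∂[v_0,v_1,v_5] = [v_1,v_5] − [v_0,v_5] + [v_0,v_1].
This gives a 15×10 integer matrix of rank 10; reducing to Smith normal form yields diagonal entries (1,1,1,1,1,1,1,1,1,2).

From H_k ≅ ker(∂_k) / im(∂_{k+1}) we obtain:

  H_0: rank C_0 − rank ∂_1 = 6 − 5 = 1, and the invariant factors of ∂_1 are all 1, so H_0 ≅ Z.
  H_1: rank ker ∂_1 − rank ∂_2 = (15 − 5) − 10 = 0, and ∂_2 has invariant factor 2 > 1, so H_1 ≅ Z/2.
  H_2: rank ker ∂_2 − rank ∂_3 = (10 − 10) − 0 = 0, and there is no ∂_3, so H_2 ≅ 0.

As a check, the Euler characteristic is 6 − 15 + 10 = 1, which agrees with 1 − 0 + 0 = 1.
(K is a triangulation of the real projective plane RP^2.)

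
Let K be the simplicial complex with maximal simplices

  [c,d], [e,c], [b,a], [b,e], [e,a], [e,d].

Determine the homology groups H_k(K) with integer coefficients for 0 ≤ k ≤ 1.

H_0 ≅ Z,  H_1 ≅ Z^2.

Take the total order a < b < c < d < e on the vertex set. Then K (dimension 1) consists of the simplices:

  0-simplices (5): a, b, c, d, e
  1-simplices (6): ab, ae, be, cd, ce, de

Hence C_0 ≅ Z^5, C_1 ≅ Z^6.

Boundary ∂_1: C_1 → C_0 maps an edge to its endpoints' difference, ∂[p,q] = q − p. For instance
  ∂be = e − b.
The resulting 5×6 matrix has rank 4, and its Smith normal form has invariant factors (1,1,1,1).

Reading off H_k = ker ∂_k / im ∂_{k+1}:

  H_0: rank C_0 − rank ∂_1 = 5 − 4 = 1, and the invariant factors of ∂_1 are all 1, so H_0 ≅ Z.
  H_1: rank ker ∂_1 − rank ∂_2 = (6 − 4) − 0 = 2, and there is no ∂_2, so H_1 ≅ Z^2.

As a check, the Euler characteristic is 5 − 6 = -1, which agrees with 1 − 2 = -1.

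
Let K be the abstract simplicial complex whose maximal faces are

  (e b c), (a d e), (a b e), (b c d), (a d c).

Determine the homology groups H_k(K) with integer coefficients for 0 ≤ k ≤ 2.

We work with the vertex ordering a < b < c < d < e. The simplices of K, each written with vertices in increasing order, are:

  0-simplices (5): a, b, c, d, e
  1-simplices (10): ab, ac, ad, ae, bc, bd, be, cd, ce, de
  2-simplices (5): abe, acd, ade, bcd, bce

Hence C_0 ≅ Z^5, C_1 ≅ Z^10, C_2 ≅ Z^5.

The boundary map ∂_1: C_1 → C_0 maps an edge to its endpoints' difference, ∂[p,q] = q − p.
This gives a 5×10 integer matrix of rank 4; reducing to Smith normal form yields diagonal entries (1,1,1,1).

Boundary ∂_2: C_2 → C_1 maps a triangle to the signed sum of its edges. For instance
  ∂bcd = cd − bd + bc,
  ∂acd = cd − ad + ac.
The 10×5 boundary matrix has rank 5 and Smith normal form diag(1,1,1,1,1).

Now H_k = ker ∂_k / im ∂_{k+1}, so:

  H_0: rank C_0 − rank ∂_1 = 5 − 4 = 1, and the invariant factors of ∂_1 are all 1, so H_0 ≅ Z.
  H_1: rank ker ∂_1 − rank ∂_2 = (10 − 4) − 5 = 1, and the invariant factors of ∂_2 are all 1, so H_1 ≅ Z.
  H_2: rank ker ∂_2 − rank ∂_3 = (5 − 5) − 0 = 0, and there is no ∂_3, so H_2 ≅ 0.

H_0 = Z,  H_1 = Z,  H_2 = 0.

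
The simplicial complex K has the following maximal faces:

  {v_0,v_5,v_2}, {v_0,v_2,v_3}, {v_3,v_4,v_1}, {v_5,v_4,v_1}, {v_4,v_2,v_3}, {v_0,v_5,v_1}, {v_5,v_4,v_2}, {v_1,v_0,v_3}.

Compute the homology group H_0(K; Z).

H_0 = Z.

Take the total order v_0 < v_1 < v_2 < v_3 < v_4 < v_5 on the vertex set. Then K (dimension 2) consists of the simplices:

  0-simplices (6): [v_0], [v_1], [v_2], [v_3], [v_4], [v_5]
  1-simplices (12): [v_0,v_1], [v_0,v_2], [v_0,v_3], [v_0,v_5], [v_1,v_3], [v_1,v_4], [v_1,v_5], [v_2,v_3], [v_2,v_4], [v_2,v_5], [v_3,v_4], [v_4,v_5]
  2-simplices (8): [v_0,v_1,v_3], [v_0,v_1,v_5], [v_0,v_2,v_3], [v_0,v_2,v_5], [v_1,v_3,v_4], [v_1,v_4,v_5], [v_2,v_3,v_4], [v_2,v_4,v_5]

so the chain groups are C_0 ≅ Z^6, C_1 ≅ Z^12, C_2 ≅ Z^8.

Boundary ∂_1: C_1 → C_0 sends each edge [p,q] (with p < q) to q − p. For instance
  ∂[v_4,v_5] = [v_5] − [v_4].
As a 6×12 matrix over Z this has rank 5, with invariant factors (1,1,1,1,1).

The boundary map ∂_2: C_2 → C_1 maps a triangle to the signed sum of its edges. For instance
  ∂[v_0,v_2,v_5] = [v_2,v_5] − [v_0,v_5] + [v_0,v_2],
  ∂[v_1,v_3,v_4] = [v_3,v_4] − [v_1,v_4] + [v_1,v_3].
This gives a 12×8 integer matrix of rank 7; reducing to Smith normal form yields diagonal entries (1,1,1,1,1,1,1).

Computing H_k = (kernel of ∂_k) / (image of ∂_{k+1}):

  H_0: rank C_0 − rank ∂_1 = 6 − 5 = 1, and the invariant factors of ∂_1 are all 1, so H_0 ≅ Z.

(K is a triangulation of the 2-sphere S^2.)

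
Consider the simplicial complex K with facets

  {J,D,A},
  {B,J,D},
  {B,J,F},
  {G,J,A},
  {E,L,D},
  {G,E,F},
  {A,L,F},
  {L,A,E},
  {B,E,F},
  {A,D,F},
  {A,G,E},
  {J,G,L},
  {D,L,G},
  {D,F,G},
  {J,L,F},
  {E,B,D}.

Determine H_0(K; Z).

H_0 ≅ Z.

Order the vertices as A < B < D < E < F < G < J < L. Listing each simplex with vertices in this order, K has dimension 2 with simplices:

  0-simplices (8): A, B, D, E, F, G, J, L
  1-simplices (24): AD, AE, AF, AG, AJ, AL, BD, BE, BF, BJ, DE, DF, DG, DJ, DL, EF, EG, EL, FG, FJ, FL, GJ, GL, JL
  2-simplices (16): ADF, ADJ, AEG, AEL, AFL, AGJ, BDE, BDJ, BEF, BFJ, DEL, DFG, DGL, EFG, FJL, GJL

Hence C_0 ≅ Z^8, C_1 ≅ Z^24, C_2 ≅ Z^16.

∂_1: C_1 → C_0 is given by ∂[p,q] = [q] − [p]. For instance
  ∂AD = D − A.
This gives a 8×24 integer matrix of rank 7; reducing to Smith normal form yields diagonal entries (1,1,1,1,1,1,1).

Boundary ∂_2: C_2 → C_1 acts by ∂[p,q,r] = [q,r] − [p,r] + [p,q]. For instance
  ∂AEL = EL − AL + AE,
  ∂AFL = FL − AL + AF.
The resulting 24×16 matrix has rank 15, and its Smith normal form has invariant factors (1,1,1,1,1,1,1,1,1,1,1,1,1,1,1).

Computing H_k = (kernel of ∂_k) / (image of ∂_{k+1}):

  H_0: rank C_0 − rank ∂_1 = 8 − 7 = 1, and the invariant factors of ∂_1 are all 1, so H_0 = Z.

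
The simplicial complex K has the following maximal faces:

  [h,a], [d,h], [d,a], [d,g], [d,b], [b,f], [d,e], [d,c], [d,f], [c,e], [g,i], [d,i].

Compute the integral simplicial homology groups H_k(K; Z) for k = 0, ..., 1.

H_0 = Z,  H_1 = Z^4.

Fix the vertex order a < b < c < d < e < f < g < h < i and write every simplex with vertices in increasing order. Then dim K = 1 and the simplices of K are:

  0-simplices (9): a, b, c, d, e, f, g, h, i
  1-simplices (12): ad, ah, bd, bf, cd, ce, de, df, dg, dh, di, gi

so the chain groups are C_0 ≅ Z^9, C_1 ≅ Z^12.

The boundary map ∂_1: C_1 → C_0 maps an edge to its endpoints' difference, ∂[p,q] = q − p. For instance
  ∂dg = g − d.
The resulting 9×12 matrix has rank 8, and its Smith normal form has invariant factors (1,1,1,1,1,1,1,1).

From H_k ≅ ker(∂_k) / im(∂_{k+1}) we obtain:

  H_0: rank C_0 − rank ∂_1 = 9 − 8 = 1, and the invariant factors of ∂_1 are all 1, so H_0 ≅ Z.
  H_1: rank ker ∂_1 − rank ∂_2 = (12 − 8) − 0 = 4, and there is no ∂_2, so H_1 ≅ Z^4.

(K is a triangulation of a wedge of 4 circles.)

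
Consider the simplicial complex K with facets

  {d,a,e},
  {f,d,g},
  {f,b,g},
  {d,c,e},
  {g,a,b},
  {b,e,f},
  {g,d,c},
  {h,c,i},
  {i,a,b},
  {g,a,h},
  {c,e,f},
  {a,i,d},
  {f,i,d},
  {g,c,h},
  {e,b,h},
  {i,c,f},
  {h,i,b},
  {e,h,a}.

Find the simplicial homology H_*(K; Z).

H_0 ≅ Z,  H_1 ≅ Z ⊕ Z/2,  H_2 = 0.

Fix the vertex order a < b < c < d < e < f < g < h < i and write every simplex with vertices in increasing order. Then dim K = 2 and the simplices of K are:

  0-simplices (9): a, b, c, d, e, f, g, h, i
  1-simplices (27): ab, ad, ae, ag, ah, ai, be, bf, bg, bh, bi, cd, ce, cf, cg, ch, ci, de, df, dg, di, ef, eh, fg, fi, gh, hi
  2-simplices (18): abg, abi, ade, adi, aeh, agh, bef, beh, bfg, bhi, cde, cdg, cef, cfi, cgh, chi, dfg, dfi

so the chain groups are C_0 ≅ Z^9, C_1 ≅ Z^27, C_2 ≅ Z^18.

Boundary ∂_1: C_1 → C_0 maps an edge to its endpoints' difference, ∂[p,q] = q − p. For instance
  ∂ab = b − a.
As a 9×27 matrix over Z this has rank 8, with invariant factors (1,1,1,1,1,1,1,1).

Boundary ∂_2: C_2 → C_1 maps a triangle to the signed sum of its edges. For instance
  ∂dfi = fi − di + df,
  ∂aeh = eh − ah + ae.
As a 27×18 matrix over Z this has rank 18, with invariant factors (1,1,1,1,1,1,1,1,1,1,1,1,1,1,1,1,1,2).

Reading off H_k = ker ∂_k / im ∂_{k+1}:

  H_0: rank C_0 − rank ∂_1 = 9 − 8 = 1, and the invariant factors of ∂_1 are all 1, so H_0 = Z.
  H_1: rank ker ∂_1 − rank ∂_2 = (27 − 8) − 18 = 1, and ∂_2 has invariant factor 2 > 1, so H_1 = Z ⊕ Z/2.
  H_2: rank ker ∂_2 − rank ∂_3 = (18 − 18) − 0 = 0, and there is no ∂_3, so H_2 = 0.

As a check, the Euler characteristic is 9 − 27 + 18 = 0, which agrees with 1 − 1 + 0 = 0.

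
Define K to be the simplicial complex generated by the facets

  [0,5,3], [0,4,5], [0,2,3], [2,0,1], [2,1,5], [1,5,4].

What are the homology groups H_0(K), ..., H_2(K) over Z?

H_0 ≅ Z,  H_1 ≅ Z,  H_2 = 0.

Take the total order 0 < 1 < 2 < 3 < 4 < 5 on the vertex set. Then K (dimension 2) consists of the simplices:

  0-simplices (6): [0], [1], [2], [3], [4], [5]
  1-simplices (12): [0,1], [0,2], [0,3], [0,4], [0,5], [1,2], [1,4], [1,5], [2,3], [2,5], [3,5], [4,5]
  2-simplices (6): [0,1,2], [0,2,3], [0,3,5], [0,4,5], [1,2,5], [1,4,5]

Hence C_0 ≅ Z^6, C_1 ≅ Z^12, C_2 ≅ Z^6.

The boundary map ∂_1: C_1 → C_0 sends each edge [p,q] (with p < q) to q − p. For instance
  ∂[4,5] = [5] − [4].
The 6×12 boundary matrix has rank 5 and Smith normal form diag(1,1,1,1,1).

Boundary ∂_2: C_2 → C_1 sends each 2-simplex [p,q,r] to [q,r] − [p,r] + [p,q]. For instance
  ∂[1,2,5] = [2,5] − [1,5] + [1,2],
  ∂[0,4,5] = [4,5] − [0,5] + [0,4].
As a 12×6 matrix over Z this has rank 6, with invariant factors (1,1,1,1,1,1).

From H_k ≅ ker(∂_k) / im(∂_{k+1}) we obtain:

  H_0: rank C_0 − rank ∂_1 = 6 − 5 = 1, and the invariant factors of ∂_1 are all 1, so H_0 = Z.
  H_1: rank ker ∂_1 − rank ∂_2 = (12 − 5) − 6 = 1, and the invariant factors of ∂_2 are all 1, so H_1 = Z.
  H_2: rank ker ∂_2 − rank ∂_3 = (6 − 6) − 0 = 0, and there is no ∂_3, so H_2 = 0.

(K is a triangulation of the cylinder S^1 x I.)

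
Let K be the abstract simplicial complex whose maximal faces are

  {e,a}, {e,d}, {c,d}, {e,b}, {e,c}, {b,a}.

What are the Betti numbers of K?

b_0 = 1, b_1 = 2.

Order the vertices as a < b < c < d < e. Listing each simplex with vertices in this order, K has dimension 1 with simplices:

  0-simplices (5): a, b, c, d, e
  1-simplices (6): ab, ae, be, cd, ce, de

Hence C_0 ≅ Z^5, C_1 ≅ Z^6.

Boundary ∂_1: C_1 → C_0 sends each edge [p,q] (with p < q) to q − p. For instance
  ∂de = e − d.
This gives a 5×6 integer matrix of rank 4; reducing to Smith normal form yields diagonal entries (1,1,1,1).

From H_k ≅ ker(∂_k) / im(∂_{k+1}) we obtain:

  H_0: rank C_0 − rank ∂_1 = 5 − 4 = 1, and the invariant factors of ∂_1 are all 1, so H_0 ≅ Z.
  H_1: rank ker ∂_1 − rank ∂_2 = (6 − 4) − 0 = 2, and there is no ∂_2, so H_1 ≅ Z^2.

As a check, the Euler characteristic is 5 − 6 = -1, which agrees with 1 − 2 = -1.

Hence the Betti numbers are b_0 = 1, b_1 = 2.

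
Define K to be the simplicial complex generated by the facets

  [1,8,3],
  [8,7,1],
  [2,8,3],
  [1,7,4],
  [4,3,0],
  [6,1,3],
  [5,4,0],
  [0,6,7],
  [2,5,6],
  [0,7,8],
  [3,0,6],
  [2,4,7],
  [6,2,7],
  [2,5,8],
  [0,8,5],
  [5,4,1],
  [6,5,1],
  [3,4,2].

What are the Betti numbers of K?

Fix the vertex order 0 < 1 < 2 < 3 < 4 < 5 < 6 < 7 < 8 and write every simplex with vertices in increasing order. Then dim K = 2 and the simplices of K are:

  0-simplices (9): [0], [1], [2], [3], [4], [5], [6], [7], [8]
  1-simplices (27): (27 of them)
  2-simplices (18): [0,3,4], [0,3,6], [0,4,5], [0,5,8], [0,6,7], [0,7,8], [1,3,6], [1,3,8], [1,4,5], [1,4,7], [1,5,6], [1,7,8], [2,3,4], [2,3,8], [2,4,7], [2,5,6], [2,5,8], [2,6,7]

so the chain groups are C_0 ≅ Z^9, C_1 ≅ Z^27, C_2 ≅ Z^18.

∂_1: C_1 → C_0 maps an edge to its endpoints' difference, ∂[p,q] = q − p. For instance
  ∂[0,3] = [3] − [0].
As a 9×27 matrix over Z this has rank 8, with invariant factors (1,1,1,1,1,1,1,1).

∂_2: C_2 → C_1 acts by ∂[p,q,r] = [q,r] − [p,r] + [p,q]. For instance
  ∂[0,7,8] = [7,8] − [0,8] + [0,7],
  ∂[2,5,8] = [5,8] − [2,8] + [2,5].
The 27×18 boundary matrix has rank 17 and Smith normal form diag(1,1,1,1,1,1,1,1,1,1,1,1,1,1,1,1,1).

Computing H_k = (kernel of ∂_k) / (image of ∂_{k+1}):

  H_0: rank C_0 − rank ∂_1 = 9 − 8 = 1, and the invariant factors of ∂_1 are all 1, so H_0 ≅ Z.
  H_1: rank ker ∂_1 − rank ∂_2 = (27 − 8) − 17 = 2, and the invariant factors of ∂_2 are all 1, so H_1 ≅ Z^2.
  H_2: rank ker ∂_2 − rank ∂_3 = (18 − 17) − 0 = 1, and there is no ∂_3, so H_2 ≅ Z.

As a check, the Euler characteristic is 9 − 27 + 18 = 0, which agrees with 1 − 2 + 1 = 0.
(K is a triangulation of the torus T^2.)

Hence the Betti numbers are b_0 = 1, b_1 = 2, b_2 = 1.

b_0 = 1, b_1 = 2, b_2 = 1.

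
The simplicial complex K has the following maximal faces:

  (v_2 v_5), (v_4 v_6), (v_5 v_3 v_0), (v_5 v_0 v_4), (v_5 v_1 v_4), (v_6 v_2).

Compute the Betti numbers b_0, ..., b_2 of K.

Order the vertices as v_0 < v_1 < v_2 < v_3 < v_4 < v_5 < v_6. Listing each simplex with vertices in this order, K has dimension 2 with simplices:

  0-simplices (7): [v_0], [v_1], [v_2], [v_3], [v_4], [v_5], [v_6]
  1-simplices (10): [v_0,v_3], [v_0,v_4], [v_0,v_5], [v_1,v_4], [v_1,v_5], [v_2,v_5], [v_2,v_6], [v_3,v_5], [v_4,v_5], [v_4,v_6]
  2-simplices (3): [v_0,v_3,v_5], [v_0,v_4,v_5], [v_1,v_4,v_5]

so the chain groups are C_0 ≅ Z^7, C_1 ≅ Z^10, C_2 ≅ Z^3.

Boundary ∂_1: C_1 → C_0 sends each edge [p,q] (with p < q) to q − p.
This gives a 7×10 integer matrix of rank 6; reducing to Smith normal form yields diagonal entries (1,1,1,1,1,1).

Boundary ∂_2: C_2 → C_1 acts by ∂[p,q,r] = [q,r] − [p,r] + [p,q]. For instance
  ∂[v_0,v_4,v_5] = [v_4,v_5] − [v_0,v_5] + [v_0,v_4],
  ∂[v_1,v_4,v_5] = [v_4,v_5] − [v_1,v_5] + [v_1,v_4].
The resulting 10×3 matrix has rank 3, and its Smith normal form has invariant factors (1,1,1).

Now H_k = ker ∂_k / im ∂_{k+1}, so:

  H_0: rank C_0 − rank ∂_1 = 7 − 6 = 1, and the invariant factors of ∂_1 are all 1, so H_0 ≅ Z.
  H_1: rank ker ∂_1 − rank ∂_2 = (10 − 6) − 3 = 1, and the invariant factors of ∂_2 are all 1, so H_1 ≅ Z.
  H_2: rank ker ∂_2 − rank ∂_3 = (3 − 3) − 0 = 0, and there is no ∂_3, so H_2 ≅ 0.

Hence the Betti numbers are b_0 = 1, b_1 = 1, b_2 = 0.

b_0 = 1, b_1 = 1, b_2 = 0.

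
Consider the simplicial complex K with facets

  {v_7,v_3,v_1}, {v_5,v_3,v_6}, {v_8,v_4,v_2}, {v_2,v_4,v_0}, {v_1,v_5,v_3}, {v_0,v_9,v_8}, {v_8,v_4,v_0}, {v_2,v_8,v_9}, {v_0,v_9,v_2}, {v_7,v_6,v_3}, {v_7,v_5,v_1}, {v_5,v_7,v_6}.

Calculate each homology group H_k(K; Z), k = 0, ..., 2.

H_0 ≅ Z^2,  H_1 = 0,  H_2 ≅ Z^2.

We work with the vertex ordering v_0 < v_1 < v_2 < v_3 < v_4 < v_5 < v_6 < v_7 < v_8 < v_9. The simplices of K, each written with vertices in increasing order, are:

  0-simplices (10): [v_0], [v_1], [v_2], [v_3], [v_4], [v_5], [v_6], [v_7], [v_8], [v_9]
  1-simplices (18): (18 of them)
  2-simplices (12): (12 of them)

giving chain groups C_0 ≅ Z^10, C_1 ≅ Z^18, C_2 ≅ Z^12.

Boundary ∂_1: C_1 → C_0 maps an edge to its endpoints' difference, ∂[p,q] = q − p.
As a 10×18 matrix over Z this has rank 8, with invariant factors (1,1,1,1,1,1,1,1).

Boundary ∂_2: C_2 → C_1 sends each 2-simplex [p,q,r] to [q,r] − [p,r] + [p,q]. For instance
  ∂[v_0,v_4,v_8] = [v_4,v_8] − [v_0,v_8] + [v_0,v_4],
  ∂[v_1,v_5,v_7] = [v_5,v_7] − [v_1,v_7] + [v_1,v_5].
As a 18×12 matrix over Z this has rank 10, with invariant factors (1,1,1,1,1,1,1,1,1,1).

Reading off H_k = ker ∂_k / im ∂_{k+1}:

  H_0: rank C_0 − rank ∂_1 = 10 − 8 = 2, and the invariant factors of ∂_1 are all 1, so H_0 = Z^2.
  H_1: rank ker ∂_1 − rank ∂_2 = (18 − 8) − 10 = 0, and the invariant factors of ∂_2 are all 1, so H_1 = 0.
  H_2: rank ker ∂_2 − rank ∂_3 = (12 − 10) − 0 = 2, and there is no ∂_3, so H_2 = Z^2.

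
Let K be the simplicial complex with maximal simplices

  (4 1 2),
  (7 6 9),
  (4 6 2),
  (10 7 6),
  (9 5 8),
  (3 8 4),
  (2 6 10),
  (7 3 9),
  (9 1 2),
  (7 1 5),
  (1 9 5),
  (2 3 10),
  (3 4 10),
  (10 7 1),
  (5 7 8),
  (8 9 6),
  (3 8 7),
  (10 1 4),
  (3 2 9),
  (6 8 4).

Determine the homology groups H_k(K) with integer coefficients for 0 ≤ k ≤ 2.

H_0 = Z,  H_1 = Z ⊕ Z_2,  H_2 = 0.

Order the vertices as 1 < 2 < 3 < 4 < 5 < 6 < 7 < 8 < 9 < 10. Listing each simplex with vertices in this order, K has dimension 2 with simplices:

  0-simplices (10): [1], [2], [3], [4], [5], [6], [7], [8], [9], [10]
  1-simplices (30): (30 of them)
  2-simplices (20): (20 of them)

Hence C_0 ≅ Z^10, C_1 ≅ Z^30, C_2 ≅ Z^20.

∂_1: C_1 → C_0 is given by ∂[p,q] = [q] − [p].
As a 10×30 matrix over Z this has rank 9, with invariant factors (1,1,1,1,1,1,1,1,1).

∂_2: C_2 → C_1 maps a triangle to the signed sum of its edges. For instance
  ∂[1,2,4] = [2,4] − [1,4] + [1,2],
  ∂[3,7,9] = [7,9] − [3,9] + [3,7].
The 30×20 boundary matrix has rank 20 and Smith normal form diag(1,1,1,1,1,1,1,1,1,1,1,1,1,1,1,1,1,1,1,2).

Computing H_k = (kernel of ∂_k) / (image of ∂_{k+1}):

  H_0: rank C_0 − rank ∂_1 = 10 − 9 = 1, and the invariant factors of ∂_1 are all 1, so H_0 ≅ Z.
  H_1: rank ker ∂_1 − rank ∂_2 = (30 − 9) − 20 = 1, and ∂_2 has invariant factor 2 > 1, so H_1 ≅ Z ⊕ Z_2.
  H_2: rank ker ∂_2 − rank ∂_3 = (20 − 20) − 0 = 0, and there is no ∂_3, so H_2 ≅ 0.

As a check, the Euler characteristic is 10 − 30 + 20 = 0, which agrees with 1 − 1 + 0 = 0.
(K is a triangulation of the Klein bottle.)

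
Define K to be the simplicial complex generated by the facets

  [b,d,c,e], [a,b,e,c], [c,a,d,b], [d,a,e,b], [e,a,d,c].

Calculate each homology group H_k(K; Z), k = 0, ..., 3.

H_0 = Z,  H_1 = 0,  H_2 = 0,  H_3 = Z.

Take the total order a < b < c < d < e on the vertex set. Then K (dimension 3) consists of the simplices:

  0-simplices (5): a, b, c, d, e
  1-simplices (10): ab, ac, ad, ae, bc, bd, be, cd, ce, de
  2-simplices (10): abc, abd, abe, acd, ace, ade, bcd, bce, bde, cde
  3-simplices (5): abcd, abce, abde, acde, bcde

giving chain groups C_0 ≅ Z^5, C_1 ≅ Z^10, C_2 ≅ Z^10, C_3 ≅ Z^5.

Boundary ∂_1: C_1 → C_0 sends each edge [p,q] (with p < q) to q − p. For instance
  ∂ad = d − a.
The resulting 5×10 matrix has rank 4, and its Smith normal form has invariant factors (1,1,1,1).

Boundary ∂_2: C_2 → C_1 acts by ∂[p,q,r] = [q,r] − [p,r] + [p,q]. For instance
  ∂acd = cd − ad + ac,
  ∂cde = de − ce + cd.
The resulting 10×10 matrix has rank 6, and its Smith normal form has invariant factors (1,1,1,1,1,1).

Boundary ∂_3: C_3 → C_2 sends each 3-simplex σ to the alternating sum Σ_i (−1)^i (σ with its i-th vertex removed). For instance
  ∂abde = bde − ade + abe − abd,
  ∂bcde = cde − bde + bce − bcd.
The resulting 10×5 matrix has rank 4, and its Smith normal form has invariant factors (1,1,1,1).

Computing H_k = (kernel of ∂_k) / (image of ∂_{k+1}):

  H_0: rank C_0 − rank ∂_1 = 5 − 4 = 1, and the invariant factors of ∂_1 are all 1, so H_0 ≅ Z.
  H_1: rank ker ∂_1 − rank ∂_2 = (10 − 4) − 6 = 0, and the invariant factors of ∂_2 are all 1, so H_1 ≅ 0.
  H_2: rank ker ∂_2 − rank ∂_3 = (10 − 6) − 4 = 0, and the invariant factors of ∂_3 are all 1, so H_2 ≅ 0.
  H_3: rank ker ∂_3 − rank ∂_4 = (5 − 4) − 0 = 1, and there is no ∂_4, so H_3 ≅ Z.

(K is a triangulation of the 3-sphere S^3.)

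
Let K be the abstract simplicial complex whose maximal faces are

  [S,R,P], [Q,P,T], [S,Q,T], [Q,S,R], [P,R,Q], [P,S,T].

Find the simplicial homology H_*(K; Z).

Fix the vertex order P < Q < R < S < T and write every simplex with vertices in increasing order. Then dim K = 2 and the simplices of K are:

  0-simplices (5): P, Q, R, S, T
  1-simplices (9): PQ, PR, PS, PT, QR, QS, QT, RS, ST
  2-simplices (6): PQR, PQT, PRS, PST, QRS, QST

Hence C_0 ≅ Z^5, C_1 ≅ Z^9, C_2 ≅ Z^6.

∂_1: C_1 → C_0 sends each edge [p,q] (with p < q) to q − p. For instance
  ∂QR = R − Q.
As a 5×9 matrix over Z this has rank 4, with invariant factors (1,1,1,1).

∂_2: C_2 → C_1 sends each 2-simplex [p,q,r] to [q,r] − [p,r] + [p,q]. For instance
  ∂PQT = QT − PT + PQ,
  ∂PST = ST − PT + PS.
This gives a 9×6 integer matrix of rank 5; reducing to Smith normal form yields diagonal entries (1,1,1,1,1).

From H_k ≅ ker(∂_k) / im(∂_{k+1}) we obtain:

  H_0: rank C_0 − rank ∂_1 = 5 − 4 = 1, and the invariant factors of ∂_1 are all 1, so H_0 ≅ Z.
  H_1: rank ker ∂_1 − rank ∂_2 = (9 − 4) − 5 = 0, and the invariant factors of ∂_2 are all 1, so H_1 ≅ 0.
  H_2: rank ker ∂_2 − rank ∂_3 = (6 − 5) − 0 = 1, and there is no ∂_3, so H_2 ≅ Z.

H_0 = Z,  H_1 = 0,  H_2 = Z.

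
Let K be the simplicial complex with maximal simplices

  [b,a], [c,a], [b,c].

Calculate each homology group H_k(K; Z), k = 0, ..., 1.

Order the vertices as a < b < c. Listing each simplex with vertices in this order, K has dimension 1 with simplices:

  0-simplices (3): a, b, c
  1-simplices (3): ab, ac, bc

so the chain groups are C_0 ≅ Z^3, C_1 ≅ Z^3.

∂_1: C_1 → C_0 is given by ∂[p,q] = [q] − [p].
The resulting 3×3 matrix has rank 2, and its Smith normal form has invariant factors (1,1).

Now H_k = ker ∂_k / im ∂_{k+1}, so:

  H_0: rank C_0 − rank ∂_1 = 3 − 2 = 1, and the invariant factors of ∂_1 are all 1, so H_0 = Z.
  H_1: rank ker ∂_1 − rank ∂_2 = (3 − 2) − 0 = 1, and there is no ∂_2, so H_1 = Z.

H_0 ≅ Z,  H_1 ≅ Z.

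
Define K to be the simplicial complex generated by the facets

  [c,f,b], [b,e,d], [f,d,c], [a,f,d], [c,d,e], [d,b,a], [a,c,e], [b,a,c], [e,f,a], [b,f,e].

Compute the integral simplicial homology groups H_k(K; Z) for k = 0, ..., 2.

H_0 ≅ Z,  H_1 ≅ Z/2,  H_2 = 0.

We work with the vertex ordering a < b < c < d < e < f. The simplices of K, each written with vertices in increasing order, are:

  0-simplices (6): a, b, c, d, e, f
  1-simplices (15): ab, ac, ad, ae, af, bc, bd, be, bf, cd, ce, cf, de, df, ef
  2-simplices (10): abc, abd, ace, adf, aef, bcf, bde, bef, cde, cdf

Hence C_0 ≅ Z^6, C_1 ≅ Z^15, C_2 ≅ Z^10.

Boundary ∂_1: C_1 → C_0 is given by ∂[p,q] = [q] − [p]. For instance
  ∂ab = b − a.
As a 6×15 matrix over Z this has rank 5, with invariant factors (1,1,1,1,1).

The boundary map ∂_2: C_2 → C_1 sends each 2-simplex [p,q,r] to [q,r] − [p,r] + [p,q]. For instance
  ∂adf = df − af + ad,
  ∂abd = bd − ad + ab.
The resulting 15×10 matrix has rank 10, and its Smith normal form has invariant factors (1,1,1,1,1,1,1,1,1,2).

Reading off H_k = ker ∂_k / im ∂_{k+1}:

  H_0: rank C_0 − rank ∂_1 = 6 − 5 = 1, and the invariant factors of ∂_1 are all 1, so H_0 ≅ Z.
  H_1: rank ker ∂_1 − rank ∂_2 = (15 − 5) − 10 = 0, and ∂_2 has invariant factor 2 > 1, so H_1 ≅ Z/2.
  H_2: rank ker ∂_2 − rank ∂_3 = (10 − 10) − 0 = 0, and there is no ∂_3, so H_2 ≅ 0.

(K is a triangulation of the real projective plane RP^2.)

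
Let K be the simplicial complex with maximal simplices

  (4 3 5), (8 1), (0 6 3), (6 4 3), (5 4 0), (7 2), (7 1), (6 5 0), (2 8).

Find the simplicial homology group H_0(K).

Take the total order 0 < 1 < 2 < 3 < 4 < 5 < 6 < 7 < 8 on the vertex set. Then K (dimension 2) consists of the simplices:

  0-simplices (9): [0], [1], [2], [3], [4], [5], [6], [7], [8]
  1-simplices (14): [0,3], [0,4], [0,5], [0,6], [1,7], [1,8], [2,7], [2,8], [3,4], [3,5], [3,6], [4,5], [4,6], [5,6]
  2-simplices (5): [0,3,6], [0,4,5], [0,5,6], [3,4,5], [3,4,6]

so the chain groups are C_0 ≅ Z^9, C_1 ≅ Z^14, C_2 ≅ Z^5.

The boundary map ∂_1: C_1 → C_0 is given by ∂[p,q] = [q] − [p].
As a 9×14 matrix over Z this has rank 7, with invariant factors (1,1,1,1,1,1,1).

The boundary map ∂_2: C_2 → C_1 maps a triangle to the signed sum of its edges. For instance
  ∂[3,4,6] = [4,6] − [3,6] + [3,4],
  ∂[0,3,6] = [3,6] − [0,6] + [0,3].
As a 14×5 matrix over Z this has rank 5, with invariant factors (1,1,1,1,1).

From H_k ≅ ker(∂_k) / im(∂_{k+1}) we obtain:

  H_0: rank C_0 − rank ∂_1 = 9 − 7 = 2, and the invariant factors of ∂_1 are all 1, so H_0 = Z^2.

(K is a triangulation of the disjoint union of the Möbius band and the circle S^1.)

H_0 ≅ Z^2.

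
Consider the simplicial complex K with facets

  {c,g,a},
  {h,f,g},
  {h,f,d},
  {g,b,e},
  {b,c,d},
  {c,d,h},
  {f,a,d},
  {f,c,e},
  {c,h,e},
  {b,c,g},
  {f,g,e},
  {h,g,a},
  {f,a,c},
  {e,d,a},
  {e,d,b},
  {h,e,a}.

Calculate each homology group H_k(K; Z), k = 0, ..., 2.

H_0 ≅ Z,  H_1 ≅ Z^2,  H_2 ≅ Z.

K has 8 vertices, 24 edges, 16 triangles.
rank ∂_0 = 0, rank ∂_1 = 7 ⇒ b_0 = 8 − 0 − 7 = 1; all invariant factors of ∂_1 are 1 so no torsion. So H_0 = Z.
rank ∂_1 = 7, rank ∂_2 = 15 ⇒ b_1 = 24 − 7 − 15 = 2; all invariant factors of ∂_2 are 1 so no torsion. So H_1 = Z^2.
rank ∂_2 = 15, rank ∂_3 = 0 ⇒ b_2 = 16 − 15 − 0 = 1. So H_2 = Z.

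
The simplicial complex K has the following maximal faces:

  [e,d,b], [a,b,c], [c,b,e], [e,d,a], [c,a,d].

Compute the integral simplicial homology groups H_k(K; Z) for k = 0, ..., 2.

Fix the vertex order a < b < c < d < e and write every simplex with vertices in increasing order. Then dim K = 2 and the simplices of K are:

  0-simplices (5): a, b, c, d, e
  1-simplices (10): ab, ac, ad, ae, bc, bd, be, cd, ce, de
  2-simplices (5): abc, acd, ade, bce, bde

giving chain groups C_0 ≅ Z^5, C_1 ≅ Z^10, C_2 ≅ Z^5.

∂_1: C_1 → C_0 maps an edge to its endpoints' difference, ∂[p,q] = q − p.
The 5×10 boundary matrix has rank 4 and Smith normal form diag(1,1,1,1).

The boundary map ∂_2: C_2 → C_1 acts by ∂[p,q,r] = [q,r] − [p,r] + [p,q]. For instance
  ∂ade = de − ae + ad,
  ∂acd = cd − ad + ac.
The 10×5 boundary matrix has rank 5 and Smith normal form diag(1,1,1,1,1).

Now H_k = ker ∂_k / im ∂_{k+1}, so:

  H_0: rank C_0 − rank ∂_1 = 5 − 4 = 1, and the invariant factors of ∂_1 are all 1, so H_0 = Z.
  H_1: rank ker ∂_1 − rank ∂_2 = (10 − 4) − 5 = 1, and the invariant factors of ∂_2 are all 1, so H_1 = Z.
  H_2: rank ker ∂_2 − rank ∂_3 = (5 − 5) − 0 = 0, and there is no ∂_3, so H_2 = 0.

H_0 = Z,  H_1 = Z,  H_2 = 0.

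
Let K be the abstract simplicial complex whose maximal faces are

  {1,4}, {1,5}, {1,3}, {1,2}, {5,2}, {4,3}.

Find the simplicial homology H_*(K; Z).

Take the total order 1 < 2 < 3 < 4 < 5 on the vertex set. Then K (dimension 1) consists of the simplices:

  0-simplices (5): [1], [2], [3], [4], [5]
  1-simplices (6): [1,2], [1,3], [1,4], [1,5], [2,5], [3,4]

giving chain groups C_0 ≅ Z^5, C_1 ≅ Z^6.

∂_1: C_1 → C_0 sends each edge [p,q] (with p < q) to q − p. For instance
  ∂[1,4] = [4] − [1].
This gives a 5×6 integer matrix of rank 4; reducing to Smith normal form yields diagonal entries (1,1,1,1).

From H_k ≅ ker(∂_k) / im(∂_{k+1}) we obtain:

  H_0: rank C_0 − rank ∂_1 = 5 − 4 = 1, and the invariant factors of ∂_1 are all 1, so H_0 ≅ Z.
  H_1: rank ker ∂_1 − rank ∂_2 = (6 − 4) − 0 = 2, and there is no ∂_2, so H_1 ≅ Z^2.

H_0 ≅ Z,  H_1 ≅ Z^2.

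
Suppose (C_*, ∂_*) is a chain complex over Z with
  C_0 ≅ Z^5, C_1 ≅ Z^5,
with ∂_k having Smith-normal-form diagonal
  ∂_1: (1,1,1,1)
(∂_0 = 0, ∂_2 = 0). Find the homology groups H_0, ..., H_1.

H_0 ≅ Z,  H_1 ≅ Z.

H_0: b_0 = 5 − 0 − 4 = 1; torsion from ∂_1 factors > 1: none. So H_0 ≅ Z.
H_1: b_1 = 5 − 4 − 0 = 1; torsion from ∂_2 factors > 1: none. So H_1 ≅ Z.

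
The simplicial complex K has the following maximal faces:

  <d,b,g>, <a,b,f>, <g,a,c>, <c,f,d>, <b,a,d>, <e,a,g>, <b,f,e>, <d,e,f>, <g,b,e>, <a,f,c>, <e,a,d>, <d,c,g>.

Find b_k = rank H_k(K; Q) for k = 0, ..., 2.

b_0 = 1, b_1 = 0, b_2 = 0.

Order the vertices as a < b < c < d < e < f < g. Listing each simplex with vertices in this order, K has dimension 2 with simplices:

  0-simplices (7): a, b, c, d, e, f, g
  1-simplices (18): ab, ac, ad, ae, af, ag, bd, be, bf, bg, cd, cf, cg, de, df, dg, ef, eg
  2-simplices (12): abd, abf, acf, acg, ade, aeg, bdg, bef, beg, cdf, cdg, def

so the chain groups are C_0 ≅ Z^7, C_1 ≅ Z^18, C_2 ≅ Z^12.

Boundary ∂_1: C_1 → C_0 is given by ∂[p,q] = [q] − [p]. For instance
  ∂ab = b − a.
As a 7×18 matrix over Z this has rank 6, with invariant factors (1,1,1,1,1,1).

Boundary ∂_2: C_2 → C_1 maps a triangle to the signed sum of its edges. For instance
  ∂abd = bd − ad + ab,
  ∂ade = de − ae + ad.
As a 18×12 matrix over Z this has rank 12, with invariant factors (1,1,1,1,1,1,1,1,1,1,1,2).

Now H_k = ker ∂_k / im ∂_{k+1}, so:

  H_0: rank C_0 − rank ∂_1 = 7 − 6 = 1, and the invariant factors of ∂_1 are all 1, so H_0 = Z.
  H_1: rank ker ∂_1 − rank ∂_2 = (18 − 6) − 12 = 0, and ∂_2 has invariant factor 2 > 1, so H_1 = Z_2.
  H_2: rank ker ∂_2 − rank ∂_3 = (12 − 12) − 0 = 0, and there is no ∂_3, so H_2 = 0.

As a check, the Euler characteristic is 7 − 18 + 12 = 1, which agrees with 1 − 0 + 0 = 1.

Hence the Betti numbers are b_0 = 1, b_1 = 0, b_2 = 0.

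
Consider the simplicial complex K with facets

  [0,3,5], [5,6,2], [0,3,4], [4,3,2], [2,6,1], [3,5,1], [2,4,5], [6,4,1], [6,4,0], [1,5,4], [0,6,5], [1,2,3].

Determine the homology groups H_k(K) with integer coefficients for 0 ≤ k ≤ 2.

Fix the vertex order 0 < 1 < 2 < 3 < 4 < 5 < 6 and write every simplex with vertices in increasing order. Then dim K = 2 and the simplices of K are:

  0-simplices (7): [0], [1], [2], [3], [4], [5], [6]
  1-simplices (18): [0,3], [0,4], [0,5], [0,6], [1,2], [1,3], [1,4], [1,5], [1,6], [2,3], [2,4], [2,5], [2,6], [3,4], [3,5], [4,5], [4,6], [5,6]
  2-simplices (12): [0,3,4], [0,3,5], [0,4,6], [0,5,6], [1,2,3], [1,2,6], [1,3,5], [1,4,5], [1,4,6], [2,3,4], [2,4,5], [2,5,6]

so the chain groups are C_0 ≅ Z^7, C_1 ≅ Z^18, C_2 ≅ Z^12.

Boundary ∂_1: C_1 → C_0 is given by ∂[p,q] = [q] − [p]. For instance
  ∂[3,4] = [4] − [3].
The 7×18 boundary matrix has rank 6 and Smith normal form diag(1,1,1,1,1,1).

The boundary map ∂_2: C_2 → C_1 acts by ∂[p,q,r] = [q,r] − [p,r] + [p,q]. For instance
  ∂[2,4,5] = [4,5] − [2,5] + [2,4],
  ∂[0,3,5] = [3,5] − [0,5] + [0,3].
As a 18×12 matrix over Z this has rank 12, with invariant factors (1,1,1,1,1,1,1,1,1,1,1,2).

Now H_k = ker ∂_k / im ∂_{k+1}, so:

  H_0: rank C_0 − rank ∂_1 = 7 − 6 = 1, and the invariant factors of ∂_1 are all 1, so H_0 ≅ Z.
  H_1: rank ker ∂_1 − rank ∂_2 = (18 − 6) − 12 = 0, and ∂_2 has invariant factor 2 > 1, so H_1 ≅ Z/2.
  H_2: rank ker ∂_2 − rank ∂_3 = (12 − 12) − 0 = 0, and there is no ∂_3, so H_2 ≅ 0.

H_0 ≅ Z,  H_1 ≅ Z/2,  H_2 = 0.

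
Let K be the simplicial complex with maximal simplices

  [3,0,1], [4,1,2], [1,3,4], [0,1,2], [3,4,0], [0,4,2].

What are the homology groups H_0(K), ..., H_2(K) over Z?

We work with the vertex ordering 0 < 1 < 2 < 3 < 4. The simplices of K, each written with vertices in increasing order, are:

  0-simplices (5): [0], [1], [2], [3], [4]
  1-simplices (9): [0,1], [0,2], [0,3], [0,4], [1,2], [1,3], [1,4], [2,4], [3,4]
  2-simplices (6): [0,1,2], [0,1,3], [0,2,4], [0,3,4], [1,2,4], [1,3,4]

so the chain groups are C_0 ≅ Z^5, C_1 ≅ Z^9, C_2 ≅ Z^6.

∂_1: C_1 → C_0 sends each edge [p,q] (with p < q) to q − p. For instance
  ∂[1,2] = [2] − [1].
As a 5×9 matrix over Z this has rank 4, with invariant factors (1,1,1,1).

∂_2: C_2 → C_1 sends each 2-simplex [p,q,r] to [q,r] − [p,r] + [p,q]. For instance
  ∂[0,1,3] = [1,3] − [0,3] + [0,1],
  ∂[0,2,4] = [2,4] − [0,4] + [0,2].
The 9×6 boundary matrix has rank 5 and Smith normal form diag(1,1,1,1,1).

Reading off H_k = ker ∂_k / im ∂_{k+1}:

  H_0: rank C_0 − rank ∂_1 = 5 − 4 = 1, and the invariant factors of ∂_1 are all 1, so H_0 ≅ Z.
  H_1: rank ker ∂_1 − rank ∂_2 = (9 − 4) − 5 = 0, and the invariant factors of ∂_2 are all 1, so H_1 ≅ 0.
  H_2: rank ker ∂_2 − rank ∂_3 = (6 − 5) − 0 = 1, and there is no ∂_3, so H_2 ≅ Z.

As a check, the Euler characteristic is 5 − 9 + 6 = 2, which agrees with 1 − 0 + 1 = 2.

H_0 = Z,  H_1 = 0,  H_2 = Z.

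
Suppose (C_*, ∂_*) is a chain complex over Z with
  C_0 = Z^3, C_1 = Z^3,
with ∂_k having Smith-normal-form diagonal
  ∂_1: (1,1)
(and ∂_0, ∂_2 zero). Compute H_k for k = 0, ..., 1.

H_0: b_0 = 3 − 0 − 2 = 1; torsion from ∂_1 factors > 1: none. So H_0 = Z.
H_1: b_1 = 3 − 2 − 0 = 1; torsion from ∂_2 factors > 1: none. So H_1 = Z.

H_0 = Z,  H_1 = Z.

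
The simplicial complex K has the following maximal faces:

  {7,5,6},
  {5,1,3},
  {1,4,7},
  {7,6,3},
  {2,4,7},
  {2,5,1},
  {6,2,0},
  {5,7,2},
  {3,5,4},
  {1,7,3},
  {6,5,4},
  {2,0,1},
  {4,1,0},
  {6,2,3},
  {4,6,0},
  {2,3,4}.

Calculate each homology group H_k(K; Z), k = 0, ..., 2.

H_0 = Z,  H_1 = Z^2,  H_2 = Z.

We work with the vertex ordering 0 < 1 < 2 < 3 < 4 < 5 < 6 < 7. The simplices of K, each written with vertices in increasing order, are:

  0-simplices (8): [0], [1], [2], [3], [4], [5], [6], [7]
  1-simplices (24): (24 of them)
  2-simplices (16): [0,1,2], [0,1,4], [0,2,6], [0,4,6], [1,2,5], [1,3,5], [1,3,7], [1,4,7], [2,3,4], [2,3,6], [2,4,7], [2,5,7], [3,4,5], [3,6,7], [4,5,6], [5,6,7]

giving chain groups C_0 ≅ Z^8, C_1 ≅ Z^24, C_2 ≅ Z^16.

∂_1: C_1 → C_0 sends each edge [p,q] (with p < q) to q − p. For instance
  ∂[3,6] = [6] − [3].
The 8×24 boundary matrix has rank 7 and Smith normal form diag(1,1,1,1,1,1,1).

Boundary ∂_2: C_2 → C_1 maps a triangle to the signed sum of its edges. For instance
  ∂[0,1,2] = [1,2] − [0,2] + [0,1],
  ∂[0,2,6] = [2,6] − [0,6] + [0,2].
The 24×16 boundary matrix has rank 15 and Smith normal form diag(1,1,1,1,1,1,1,1,1,1,1,1,1,1,1).

Now H_k = ker ∂_k / im ∂_{k+1}, so:

  H_0: rank C_0 − rank ∂_1 = 8 − 7 = 1, and the invariant factors of ∂_1 are all 1, so H_0 = Z.
  H_1: rank ker ∂_1 − rank ∂_2 = (24 − 7) − 15 = 2, and the invariant factors of ∂_2 are all 1, so H_1 = Z^2.
  H_2: rank ker ∂_2 − rank ∂_3 = (16 − 15) − 0 = 1, and there is no ∂_3, so H_2 = Z.

As a check, the Euler characteristic is 8 − 24 + 16 = 0, which agrees with 1 − 2 + 1 = 0.
(K is a triangulation of the torus T^2.)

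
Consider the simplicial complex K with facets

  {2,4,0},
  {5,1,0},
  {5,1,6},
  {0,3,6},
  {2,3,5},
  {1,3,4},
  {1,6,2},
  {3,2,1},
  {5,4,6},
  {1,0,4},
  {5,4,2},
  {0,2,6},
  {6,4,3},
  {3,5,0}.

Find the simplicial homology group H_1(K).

Take the total order 0 < 1 < 2 < 3 < 4 < 5 < 6 on the vertex set. Then K (dimension 2) consists of the simplices:

  0-simplices (7): [0], [1], [2], [3], [4], [5], [6]
  1-simplices (21): [0,1], [0,2], [0,3], [0,4], [0,5], [0,6], [1,2], [1,3], [1,4], [1,5], [1,6], [2,3], [2,4], [2,5], [2,6], [3,4], [3,5], [3,6], [4,5], [4,6], [5,6]
  2-simplices (14): [0,1,4], [0,1,5], [0,2,4], [0,2,6], [0,3,5], [0,3,6], [1,2,3], [1,2,6], [1,3,4], [1,5,6], [2,3,5], [2,4,5], [3,4,6], [4,5,6]

giving chain groups C_0 ≅ Z^7, C_1 ≅ Z^21, C_2 ≅ Z^14.

The boundary map ∂_1: C_1 → C_0 sends each edge [p,q] (with p < q) to q − p. For instance
  ∂[0,1] = [1] − [0].
The resulting 7×21 matrix has rank 6, and its Smith normal form has invariant factors (1,1,1,1,1,1).

∂_2: C_2 → C_1 acts by ∂[p,q,r] = [q,r] − [p,r] + [p,q]. For instance
  ∂[0,3,5] = [3,5] − [0,5] + [0,3],
  ∂[3,4,6] = [4,6] − [3,6] + [3,4].
The resulting 21×14 matrix has rank 13, and its Smith normal form has invariant factors (1,1,1,1,1,1,1,1,1,1,1,1,1).

Reading off H_k = ker ∂_k / im ∂_{k+1}:

  H_1: rank ker ∂_1 − rank ∂_2 = (21 − 6) − 13 = 2, and the invariant factors of ∂_2 are all 1, so H_1 ≅ Z^2.

H_1 ≅ Z^2.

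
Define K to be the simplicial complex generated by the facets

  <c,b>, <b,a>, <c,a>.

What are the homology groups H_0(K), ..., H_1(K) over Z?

Order the vertices as a < b < c. Listing each simplex with vertices in this order, K has dimension 1 with simplices:

  0-simplices (3): a, b, c
  1-simplices (3): ab, ac, bc

Hence C_0 ≅ Z^3, C_1 ≅ Z^3.

The boundary map ∂_1: C_1 → C_0 maps an edge to its endpoints' difference, ∂[p,q] = q − p. For instance
  ∂bc = c − b.
This gives a 3×3 integer matrix of rank 2; reducing to Smith normal form yields diagonal entries (1,1).

Now H_k = ker ∂_k / im ∂_{k+1}, so:

  H_0: rank C_0 − rank ∂_1 = 3 − 2 = 1, and the invariant factors of ∂_1 are all 1, so H_0 ≅ Z.
  H_1: rank ker ∂_1 − rank ∂_2 = (3 − 2) − 0 = 1, and there is no ∂_2, so H_1 ≅ Z.

(K is a triangulation of the circle S^1.)

H_0 = Z,  H_1 = Z.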